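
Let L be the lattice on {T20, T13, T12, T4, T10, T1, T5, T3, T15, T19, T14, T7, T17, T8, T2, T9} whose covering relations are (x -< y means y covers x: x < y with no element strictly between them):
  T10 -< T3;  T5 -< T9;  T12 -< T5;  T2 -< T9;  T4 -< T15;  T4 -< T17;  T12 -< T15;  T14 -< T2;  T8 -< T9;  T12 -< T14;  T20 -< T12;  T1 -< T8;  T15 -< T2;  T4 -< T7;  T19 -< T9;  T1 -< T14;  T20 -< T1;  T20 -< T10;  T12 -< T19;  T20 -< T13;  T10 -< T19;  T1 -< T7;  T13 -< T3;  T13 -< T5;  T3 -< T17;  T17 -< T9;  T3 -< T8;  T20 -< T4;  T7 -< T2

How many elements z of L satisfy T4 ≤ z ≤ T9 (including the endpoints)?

The interval [T4, T9] = {T15, T17, T2, T4, T7, T9}, which has 6 elements.

6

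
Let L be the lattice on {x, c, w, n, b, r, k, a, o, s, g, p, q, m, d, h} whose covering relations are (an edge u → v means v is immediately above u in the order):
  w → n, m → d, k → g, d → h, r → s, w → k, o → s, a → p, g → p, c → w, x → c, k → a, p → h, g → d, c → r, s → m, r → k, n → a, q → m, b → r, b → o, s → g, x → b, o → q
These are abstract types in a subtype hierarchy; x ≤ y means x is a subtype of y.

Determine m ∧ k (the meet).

Common lower bounds of {m, k}: b, c, r, x.
The greatest among these is r.

r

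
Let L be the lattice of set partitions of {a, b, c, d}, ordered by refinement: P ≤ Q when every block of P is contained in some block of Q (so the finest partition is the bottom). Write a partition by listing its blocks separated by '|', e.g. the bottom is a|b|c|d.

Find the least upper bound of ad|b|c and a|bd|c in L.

abd|c

The join of ad|b|c and a|bd|c merges any blocks that overlap across the partitions, giving abd|c.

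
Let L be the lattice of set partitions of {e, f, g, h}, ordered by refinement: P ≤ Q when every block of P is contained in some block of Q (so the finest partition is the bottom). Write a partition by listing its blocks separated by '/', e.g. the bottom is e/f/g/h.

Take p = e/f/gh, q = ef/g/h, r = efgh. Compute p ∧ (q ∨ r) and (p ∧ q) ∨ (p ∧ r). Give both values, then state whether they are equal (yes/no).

e/f/gh; e/f/gh; yes

q ∨ r = efgh, so p ∧ (q ∨ r) = e/f/gh ∧ efgh = e/f/gh.
p ∧ q = e/f/g/h and p ∧ r = e/f/gh, so (p ∧ q) ∨ (p ∧ r) = e/f/g/h ∨ e/f/gh = e/f/gh.
Equal: yes.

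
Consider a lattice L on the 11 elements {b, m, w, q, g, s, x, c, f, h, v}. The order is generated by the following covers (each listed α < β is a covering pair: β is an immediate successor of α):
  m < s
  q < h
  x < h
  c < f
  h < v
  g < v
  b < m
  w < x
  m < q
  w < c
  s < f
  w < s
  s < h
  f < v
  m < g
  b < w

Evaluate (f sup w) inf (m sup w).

s

f ∨ w = f
m ∨ w = s
f ∧ s = s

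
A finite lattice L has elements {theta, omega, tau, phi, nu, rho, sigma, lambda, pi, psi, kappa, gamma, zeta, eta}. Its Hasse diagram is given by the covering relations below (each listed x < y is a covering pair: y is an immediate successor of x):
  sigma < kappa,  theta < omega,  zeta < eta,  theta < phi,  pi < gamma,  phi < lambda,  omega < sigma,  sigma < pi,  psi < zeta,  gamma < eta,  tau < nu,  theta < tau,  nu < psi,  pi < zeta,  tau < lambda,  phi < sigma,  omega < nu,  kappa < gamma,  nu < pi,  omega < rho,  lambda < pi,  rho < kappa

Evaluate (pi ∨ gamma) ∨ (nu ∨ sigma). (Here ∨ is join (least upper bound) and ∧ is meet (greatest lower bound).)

pi ∨ gamma = gamma
nu ∨ sigma = pi
gamma ∨ pi = gamma

gamma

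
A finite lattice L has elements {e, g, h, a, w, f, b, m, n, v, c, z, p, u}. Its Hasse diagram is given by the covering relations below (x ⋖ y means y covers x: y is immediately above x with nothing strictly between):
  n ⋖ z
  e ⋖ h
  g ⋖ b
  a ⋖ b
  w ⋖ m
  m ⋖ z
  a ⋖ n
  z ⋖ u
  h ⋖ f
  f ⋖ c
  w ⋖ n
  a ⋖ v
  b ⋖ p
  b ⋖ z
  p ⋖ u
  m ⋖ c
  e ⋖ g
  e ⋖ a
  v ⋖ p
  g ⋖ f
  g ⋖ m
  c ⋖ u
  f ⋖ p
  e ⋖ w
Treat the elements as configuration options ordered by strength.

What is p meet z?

b

Common lower bounds of {p, z}: a, b, e, g.
The greatest among these is b.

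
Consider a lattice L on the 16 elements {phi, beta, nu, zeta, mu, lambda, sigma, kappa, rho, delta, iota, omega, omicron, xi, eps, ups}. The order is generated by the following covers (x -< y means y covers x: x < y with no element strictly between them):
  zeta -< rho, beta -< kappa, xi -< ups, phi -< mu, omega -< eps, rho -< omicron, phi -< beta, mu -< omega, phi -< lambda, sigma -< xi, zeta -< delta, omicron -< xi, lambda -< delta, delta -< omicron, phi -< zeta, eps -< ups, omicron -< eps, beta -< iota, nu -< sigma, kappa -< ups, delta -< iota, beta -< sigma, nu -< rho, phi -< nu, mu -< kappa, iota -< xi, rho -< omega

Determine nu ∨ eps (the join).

eps

Common upper bounds of {nu, eps}: eps, ups.
The least among these is eps.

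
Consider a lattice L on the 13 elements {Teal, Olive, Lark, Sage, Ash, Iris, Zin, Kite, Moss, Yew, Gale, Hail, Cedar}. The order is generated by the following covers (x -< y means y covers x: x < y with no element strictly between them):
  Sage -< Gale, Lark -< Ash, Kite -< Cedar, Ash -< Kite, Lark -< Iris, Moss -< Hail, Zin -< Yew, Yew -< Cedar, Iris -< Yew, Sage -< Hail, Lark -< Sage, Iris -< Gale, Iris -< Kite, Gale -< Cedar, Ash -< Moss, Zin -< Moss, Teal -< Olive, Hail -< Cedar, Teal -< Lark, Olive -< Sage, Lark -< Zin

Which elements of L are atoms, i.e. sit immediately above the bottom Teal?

Lark, Olive

The atoms are exactly the elements that cover Teal: Lark, Olive.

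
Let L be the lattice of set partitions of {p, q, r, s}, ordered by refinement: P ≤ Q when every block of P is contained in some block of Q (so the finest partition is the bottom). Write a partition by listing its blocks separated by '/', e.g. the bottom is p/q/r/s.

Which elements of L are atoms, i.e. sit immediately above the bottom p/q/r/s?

The atoms are exactly the elements that cover p/q/r/s: p/q/rs, p/qr/s, p/qs/r, pq/r/s, pr/q/s, ps/q/r.

p/q/rs, p/qr/s, p/qs/r, pq/r/s, pr/q/s, ps/q/r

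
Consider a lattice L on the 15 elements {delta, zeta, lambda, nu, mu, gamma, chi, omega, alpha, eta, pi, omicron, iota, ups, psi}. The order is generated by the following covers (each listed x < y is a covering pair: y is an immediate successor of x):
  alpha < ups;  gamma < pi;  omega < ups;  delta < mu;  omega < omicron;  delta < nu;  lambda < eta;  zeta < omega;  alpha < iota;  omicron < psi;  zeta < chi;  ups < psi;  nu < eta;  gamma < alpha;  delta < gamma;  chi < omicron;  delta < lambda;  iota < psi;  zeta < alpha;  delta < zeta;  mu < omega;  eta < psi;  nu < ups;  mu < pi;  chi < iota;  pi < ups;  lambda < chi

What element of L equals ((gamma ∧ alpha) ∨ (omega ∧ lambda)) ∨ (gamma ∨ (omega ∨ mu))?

ups

gamma ∧ alpha = gamma
omega ∧ lambda = delta
gamma ∨ delta = gamma
omega ∨ mu = omega
gamma ∨ omega = ups
gamma ∨ ups = ups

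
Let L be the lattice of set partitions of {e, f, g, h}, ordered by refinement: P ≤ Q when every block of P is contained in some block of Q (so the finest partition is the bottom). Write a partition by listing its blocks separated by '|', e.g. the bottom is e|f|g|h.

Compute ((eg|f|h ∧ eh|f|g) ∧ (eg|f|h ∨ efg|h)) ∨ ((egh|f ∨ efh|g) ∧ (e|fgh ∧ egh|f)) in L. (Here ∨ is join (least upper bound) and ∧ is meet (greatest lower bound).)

eg|f|h ∧ eh|f|g = e|f|g|h
eg|f|h ∨ efg|h = efg|h
e|f|g|h ∧ efg|h = e|f|g|h
egh|f ∨ efh|g = efgh
e|fgh ∧ egh|f = e|f|gh
efgh ∧ e|f|gh = e|f|gh
e|f|g|h ∨ e|f|gh = e|f|gh

e|f|gh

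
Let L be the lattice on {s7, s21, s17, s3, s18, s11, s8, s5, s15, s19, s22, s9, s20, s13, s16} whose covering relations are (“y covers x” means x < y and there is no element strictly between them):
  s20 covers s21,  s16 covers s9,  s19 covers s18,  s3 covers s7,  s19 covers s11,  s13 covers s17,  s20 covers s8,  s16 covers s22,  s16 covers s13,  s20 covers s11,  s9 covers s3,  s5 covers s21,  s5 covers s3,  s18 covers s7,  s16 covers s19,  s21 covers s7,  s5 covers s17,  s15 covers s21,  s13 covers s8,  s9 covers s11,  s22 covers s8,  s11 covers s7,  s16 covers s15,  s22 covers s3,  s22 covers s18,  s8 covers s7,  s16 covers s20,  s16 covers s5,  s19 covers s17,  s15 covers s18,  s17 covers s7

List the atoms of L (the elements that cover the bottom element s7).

The atoms are exactly the elements that cover s7: s11, s17, s18, s21, s3, s8.

s11, s17, s18, s21, s3, s8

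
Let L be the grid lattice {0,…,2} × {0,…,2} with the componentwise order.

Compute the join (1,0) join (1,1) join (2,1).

(2,1)

In a product of chains, the join is componentwise max, giving (2,1).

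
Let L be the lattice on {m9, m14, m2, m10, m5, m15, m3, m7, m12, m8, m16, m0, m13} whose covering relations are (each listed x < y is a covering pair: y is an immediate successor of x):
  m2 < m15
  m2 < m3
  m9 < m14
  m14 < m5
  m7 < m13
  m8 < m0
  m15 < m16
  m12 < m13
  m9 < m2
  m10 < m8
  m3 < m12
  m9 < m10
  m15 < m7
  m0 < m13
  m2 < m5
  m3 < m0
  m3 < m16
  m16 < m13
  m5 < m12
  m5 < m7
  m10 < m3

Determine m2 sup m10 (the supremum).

Common upper bounds of {m2, m10}: m0, m12, m13, m16, m3.
The least among these is m3.

m3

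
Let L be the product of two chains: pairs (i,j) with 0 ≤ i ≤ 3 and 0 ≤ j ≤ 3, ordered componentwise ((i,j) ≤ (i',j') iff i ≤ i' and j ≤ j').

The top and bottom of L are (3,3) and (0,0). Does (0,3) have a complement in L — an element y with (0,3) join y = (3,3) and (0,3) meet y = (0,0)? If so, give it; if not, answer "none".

Need y with (0,3) ∨ y = (3,3) and (0,3) ∧ y = (0,0).
Checking each element gives: (3,0).

(3,0)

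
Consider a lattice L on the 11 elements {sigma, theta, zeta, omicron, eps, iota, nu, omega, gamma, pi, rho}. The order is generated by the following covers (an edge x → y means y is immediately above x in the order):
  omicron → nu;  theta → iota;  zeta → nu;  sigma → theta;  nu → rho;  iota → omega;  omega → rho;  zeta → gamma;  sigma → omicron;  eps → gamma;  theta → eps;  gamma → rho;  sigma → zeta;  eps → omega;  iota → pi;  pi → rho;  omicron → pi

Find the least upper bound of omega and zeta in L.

Common upper bounds of {omega, zeta}: rho.
The least among these is rho.

rho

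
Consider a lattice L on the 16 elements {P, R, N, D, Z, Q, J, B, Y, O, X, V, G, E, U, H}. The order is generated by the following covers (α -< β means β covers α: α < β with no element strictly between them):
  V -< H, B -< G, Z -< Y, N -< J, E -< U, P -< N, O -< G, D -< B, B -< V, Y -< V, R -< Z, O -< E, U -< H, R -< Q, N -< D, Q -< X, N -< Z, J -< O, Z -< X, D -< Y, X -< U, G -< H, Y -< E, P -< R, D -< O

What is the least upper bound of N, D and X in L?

Common upper bounds of {N, D, X}: H, U.
The least among these is U.

U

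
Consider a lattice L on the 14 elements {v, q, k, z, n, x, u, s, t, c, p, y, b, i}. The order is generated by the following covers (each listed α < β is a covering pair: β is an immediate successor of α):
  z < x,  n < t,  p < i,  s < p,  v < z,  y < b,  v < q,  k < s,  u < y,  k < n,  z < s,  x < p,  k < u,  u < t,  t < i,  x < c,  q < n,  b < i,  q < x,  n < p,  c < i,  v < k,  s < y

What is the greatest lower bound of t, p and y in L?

Common lower bounds of {t, p, y}: k, v.
The greatest among these is k.

k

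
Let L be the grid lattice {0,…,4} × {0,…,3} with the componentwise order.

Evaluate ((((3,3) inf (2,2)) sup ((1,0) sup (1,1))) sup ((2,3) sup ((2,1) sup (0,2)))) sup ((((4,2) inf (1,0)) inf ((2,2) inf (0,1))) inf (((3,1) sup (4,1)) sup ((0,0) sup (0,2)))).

(2,3)

(3,3) ∧ (2,2) = (2,2)
(1,0) ∨ (1,1) = (1,1)
(2,2) ∨ (1,1) = (2,2)
(2,1) ∨ (0,2) = (2,2)
(2,3) ∨ (2,2) = (2,3)
(2,2) ∨ (2,3) = (2,3)
(4,2) ∧ (1,0) = (1,0)
(2,2) ∧ (0,1) = (0,1)
(1,0) ∧ (0,1) = (0,0)
(3,1) ∨ (4,1) = (4,1)
(0,0) ∨ (0,2) = (0,2)
(4,1) ∨ (0,2) = (4,2)
(0,0) ∧ (4,2) = (0,0)
(2,3) ∨ (0,0) = (2,3)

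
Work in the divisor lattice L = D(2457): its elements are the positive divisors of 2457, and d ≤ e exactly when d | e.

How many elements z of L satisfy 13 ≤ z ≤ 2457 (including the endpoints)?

8

The interval [13, 2457] = {117, 13, 2457, 273, 351, 39, 819, 91}, which has 8 elements.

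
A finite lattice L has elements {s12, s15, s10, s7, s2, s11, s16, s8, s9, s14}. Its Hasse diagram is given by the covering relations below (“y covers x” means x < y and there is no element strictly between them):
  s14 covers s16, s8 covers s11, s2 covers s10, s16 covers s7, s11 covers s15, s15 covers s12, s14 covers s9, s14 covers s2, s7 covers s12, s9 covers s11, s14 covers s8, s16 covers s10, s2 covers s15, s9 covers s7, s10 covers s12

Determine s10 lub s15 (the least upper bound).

Common upper bounds of {s10, s15}: s14, s2.
The least among these is s2.

s2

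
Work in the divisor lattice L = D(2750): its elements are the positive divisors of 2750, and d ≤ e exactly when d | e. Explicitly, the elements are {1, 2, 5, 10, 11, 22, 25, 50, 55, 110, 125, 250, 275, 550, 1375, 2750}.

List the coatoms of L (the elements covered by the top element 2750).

1375, 250, 550

The coatoms are exactly the elements covered by 2750: 1375, 250, 550.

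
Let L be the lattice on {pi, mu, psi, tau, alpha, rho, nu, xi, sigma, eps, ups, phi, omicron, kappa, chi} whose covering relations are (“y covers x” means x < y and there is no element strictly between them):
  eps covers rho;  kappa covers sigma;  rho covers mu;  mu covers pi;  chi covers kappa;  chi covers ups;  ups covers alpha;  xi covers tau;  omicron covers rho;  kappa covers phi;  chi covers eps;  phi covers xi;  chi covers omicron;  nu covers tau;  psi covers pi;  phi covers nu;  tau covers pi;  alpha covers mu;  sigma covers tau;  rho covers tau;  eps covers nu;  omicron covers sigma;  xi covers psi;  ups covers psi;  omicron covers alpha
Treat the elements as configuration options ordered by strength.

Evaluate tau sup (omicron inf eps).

omicron ∧ eps = rho
tau ∨ rho = rho

rho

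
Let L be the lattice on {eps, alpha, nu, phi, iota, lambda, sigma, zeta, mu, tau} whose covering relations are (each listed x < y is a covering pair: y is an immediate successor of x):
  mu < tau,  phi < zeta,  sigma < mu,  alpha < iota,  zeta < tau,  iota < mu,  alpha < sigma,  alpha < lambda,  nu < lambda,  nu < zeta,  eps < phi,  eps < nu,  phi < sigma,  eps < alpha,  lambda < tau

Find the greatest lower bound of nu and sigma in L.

Common lower bounds of {nu, sigma}: eps.
The greatest among these is eps.

eps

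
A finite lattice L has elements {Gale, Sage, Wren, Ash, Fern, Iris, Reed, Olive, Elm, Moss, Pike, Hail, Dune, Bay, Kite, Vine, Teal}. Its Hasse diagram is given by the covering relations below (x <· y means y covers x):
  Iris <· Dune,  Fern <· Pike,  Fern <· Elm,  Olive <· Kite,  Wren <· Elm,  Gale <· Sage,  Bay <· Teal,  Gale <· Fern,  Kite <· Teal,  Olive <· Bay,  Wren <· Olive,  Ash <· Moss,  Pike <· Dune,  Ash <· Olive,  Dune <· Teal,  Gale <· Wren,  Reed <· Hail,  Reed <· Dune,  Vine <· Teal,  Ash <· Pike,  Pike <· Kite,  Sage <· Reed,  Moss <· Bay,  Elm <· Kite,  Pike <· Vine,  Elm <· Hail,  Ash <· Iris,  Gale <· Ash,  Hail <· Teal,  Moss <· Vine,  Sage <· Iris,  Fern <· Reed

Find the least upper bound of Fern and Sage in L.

Reed

Common upper bounds of {Fern, Sage}: Dune, Hail, Reed, Teal.
The least among these is Reed.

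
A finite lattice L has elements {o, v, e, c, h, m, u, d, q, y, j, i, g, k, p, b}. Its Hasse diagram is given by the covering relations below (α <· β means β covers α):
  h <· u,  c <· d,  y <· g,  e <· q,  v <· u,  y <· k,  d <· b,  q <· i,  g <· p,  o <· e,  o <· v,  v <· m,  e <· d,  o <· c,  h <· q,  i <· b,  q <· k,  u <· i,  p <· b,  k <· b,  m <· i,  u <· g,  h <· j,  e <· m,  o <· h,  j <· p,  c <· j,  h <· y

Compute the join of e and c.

d

Common upper bounds of {e, c}: b, d.
The least among these is d.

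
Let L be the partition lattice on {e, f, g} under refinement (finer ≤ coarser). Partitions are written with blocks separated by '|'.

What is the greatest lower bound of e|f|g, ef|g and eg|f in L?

e|f|g

The meet (common refinement) of e|f|g, ef|g, eg|f intersects blocks pairwise, giving e|f|g.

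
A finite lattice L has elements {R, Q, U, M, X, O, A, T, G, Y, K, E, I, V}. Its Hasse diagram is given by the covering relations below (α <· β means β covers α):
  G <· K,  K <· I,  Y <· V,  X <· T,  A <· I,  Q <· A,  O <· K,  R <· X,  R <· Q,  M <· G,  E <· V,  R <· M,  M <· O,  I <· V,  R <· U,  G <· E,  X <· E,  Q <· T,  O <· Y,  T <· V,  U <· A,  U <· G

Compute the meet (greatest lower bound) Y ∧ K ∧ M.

Common lower bounds of {Y, K, M}: M, R.
The greatest among these is M.

M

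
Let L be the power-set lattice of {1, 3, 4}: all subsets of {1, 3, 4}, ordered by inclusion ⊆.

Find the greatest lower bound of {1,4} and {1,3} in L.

Under ⊆, meet is intersection: {1,4} ∩ {1,3} = {1}.

{1}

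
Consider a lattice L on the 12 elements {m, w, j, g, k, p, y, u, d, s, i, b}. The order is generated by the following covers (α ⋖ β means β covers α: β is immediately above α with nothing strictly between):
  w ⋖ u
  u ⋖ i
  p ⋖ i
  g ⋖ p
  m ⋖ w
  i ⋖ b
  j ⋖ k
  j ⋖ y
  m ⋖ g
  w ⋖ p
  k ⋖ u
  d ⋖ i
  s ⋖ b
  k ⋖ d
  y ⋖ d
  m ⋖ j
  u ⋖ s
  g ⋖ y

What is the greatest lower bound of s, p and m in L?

Common lower bounds of {s, p, m}: m.
The greatest among these is m.

m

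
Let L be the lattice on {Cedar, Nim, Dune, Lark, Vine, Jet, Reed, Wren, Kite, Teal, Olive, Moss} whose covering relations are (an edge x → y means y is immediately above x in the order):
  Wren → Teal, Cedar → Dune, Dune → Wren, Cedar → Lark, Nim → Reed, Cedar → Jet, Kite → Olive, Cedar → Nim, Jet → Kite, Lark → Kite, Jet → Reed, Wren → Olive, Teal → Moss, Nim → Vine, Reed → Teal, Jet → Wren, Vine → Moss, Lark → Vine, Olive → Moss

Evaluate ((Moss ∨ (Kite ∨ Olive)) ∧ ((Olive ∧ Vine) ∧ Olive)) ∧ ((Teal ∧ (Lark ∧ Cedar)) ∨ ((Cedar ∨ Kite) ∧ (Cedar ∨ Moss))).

Lark

Kite ∨ Olive = Olive
Moss ∨ Olive = Moss
Olive ∧ Vine = Lark
Lark ∧ Olive = Lark
Moss ∧ Lark = Lark
Lark ∧ Cedar = Cedar
Teal ∧ Cedar = Cedar
Cedar ∨ Kite = Kite
Cedar ∨ Moss = Moss
Kite ∧ Moss = Kite
Cedar ∨ Kite = Kite
Lark ∧ Kite = Lark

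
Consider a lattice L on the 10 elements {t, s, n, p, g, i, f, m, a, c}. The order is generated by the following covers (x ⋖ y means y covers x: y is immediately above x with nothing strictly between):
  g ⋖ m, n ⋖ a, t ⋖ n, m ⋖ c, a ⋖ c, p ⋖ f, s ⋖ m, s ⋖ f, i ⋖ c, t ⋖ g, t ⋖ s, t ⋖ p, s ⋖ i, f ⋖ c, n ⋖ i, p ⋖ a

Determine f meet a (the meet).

p

Common lower bounds of {f, a}: p, t.
The greatest among these is p.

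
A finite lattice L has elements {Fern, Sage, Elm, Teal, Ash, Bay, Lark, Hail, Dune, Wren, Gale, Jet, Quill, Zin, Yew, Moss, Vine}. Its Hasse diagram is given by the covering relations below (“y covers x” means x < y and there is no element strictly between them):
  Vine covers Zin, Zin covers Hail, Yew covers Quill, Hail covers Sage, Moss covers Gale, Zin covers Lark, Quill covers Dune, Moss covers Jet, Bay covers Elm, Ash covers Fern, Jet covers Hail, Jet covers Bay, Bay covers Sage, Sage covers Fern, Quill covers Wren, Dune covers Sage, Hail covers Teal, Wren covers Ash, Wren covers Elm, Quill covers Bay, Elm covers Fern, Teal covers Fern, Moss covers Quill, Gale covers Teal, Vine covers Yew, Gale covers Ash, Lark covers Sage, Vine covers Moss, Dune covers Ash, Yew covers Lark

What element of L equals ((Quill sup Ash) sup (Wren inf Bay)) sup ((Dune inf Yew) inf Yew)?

Quill ∨ Ash = Quill
Wren ∧ Bay = Elm
Quill ∨ Elm = Quill
Dune ∧ Yew = Dune
Dune ∧ Yew = Dune
Quill ∨ Dune = Quill

Quill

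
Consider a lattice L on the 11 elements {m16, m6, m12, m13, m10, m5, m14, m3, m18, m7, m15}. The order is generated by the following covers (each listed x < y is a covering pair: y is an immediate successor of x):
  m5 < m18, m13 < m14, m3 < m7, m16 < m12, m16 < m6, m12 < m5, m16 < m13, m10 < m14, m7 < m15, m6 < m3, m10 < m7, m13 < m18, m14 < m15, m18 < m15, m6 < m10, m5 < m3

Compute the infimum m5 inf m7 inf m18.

Common lower bounds of {m5, m7, m18}: m12, m16, m5.
The greatest among these is m5.

m5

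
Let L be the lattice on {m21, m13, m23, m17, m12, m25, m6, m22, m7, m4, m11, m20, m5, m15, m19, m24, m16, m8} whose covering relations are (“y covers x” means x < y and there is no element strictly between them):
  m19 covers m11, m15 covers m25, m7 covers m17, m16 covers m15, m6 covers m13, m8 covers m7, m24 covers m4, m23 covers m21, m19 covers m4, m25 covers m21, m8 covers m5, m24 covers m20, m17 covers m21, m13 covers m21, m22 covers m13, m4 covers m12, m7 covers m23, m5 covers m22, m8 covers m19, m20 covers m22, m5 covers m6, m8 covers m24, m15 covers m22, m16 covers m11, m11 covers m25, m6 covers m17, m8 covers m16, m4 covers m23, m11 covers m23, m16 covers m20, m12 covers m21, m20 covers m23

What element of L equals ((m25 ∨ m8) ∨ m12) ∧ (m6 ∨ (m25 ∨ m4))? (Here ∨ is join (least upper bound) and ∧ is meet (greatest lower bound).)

m25 ∨ m8 = m8
m8 ∨ m12 = m8
m25 ∨ m4 = m19
m6 ∨ m19 = m8
m8 ∧ m8 = m8

m8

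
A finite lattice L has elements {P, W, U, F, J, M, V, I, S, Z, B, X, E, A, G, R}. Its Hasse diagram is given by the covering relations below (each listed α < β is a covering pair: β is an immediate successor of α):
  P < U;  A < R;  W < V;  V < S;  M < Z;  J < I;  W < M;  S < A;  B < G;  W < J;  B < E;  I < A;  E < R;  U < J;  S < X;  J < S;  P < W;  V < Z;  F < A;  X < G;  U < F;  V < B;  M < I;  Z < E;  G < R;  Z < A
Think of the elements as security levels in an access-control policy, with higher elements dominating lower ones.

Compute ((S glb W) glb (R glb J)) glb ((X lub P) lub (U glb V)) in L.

S ∧ W = W
R ∧ J = J
W ∧ J = W
X ∨ P = X
U ∧ V = P
X ∨ P = X
W ∧ X = W

W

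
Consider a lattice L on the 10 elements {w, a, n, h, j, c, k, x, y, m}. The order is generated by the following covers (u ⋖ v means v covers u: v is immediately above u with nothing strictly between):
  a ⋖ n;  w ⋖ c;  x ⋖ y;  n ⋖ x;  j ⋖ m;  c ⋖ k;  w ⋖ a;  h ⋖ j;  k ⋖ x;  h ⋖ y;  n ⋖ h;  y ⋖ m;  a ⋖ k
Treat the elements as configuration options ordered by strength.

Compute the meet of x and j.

n

Common lower bounds of {x, j}: a, n, w.
The greatest among these is n.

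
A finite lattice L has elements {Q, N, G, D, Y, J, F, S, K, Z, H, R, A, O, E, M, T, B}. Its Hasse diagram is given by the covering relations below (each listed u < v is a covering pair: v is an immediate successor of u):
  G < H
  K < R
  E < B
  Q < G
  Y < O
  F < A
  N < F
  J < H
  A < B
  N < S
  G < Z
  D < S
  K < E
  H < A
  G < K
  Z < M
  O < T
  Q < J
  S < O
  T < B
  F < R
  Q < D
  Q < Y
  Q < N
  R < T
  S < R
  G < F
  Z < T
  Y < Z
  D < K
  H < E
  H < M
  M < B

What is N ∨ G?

Common upper bounds of {N, G}: A, B, F, R, T.
The least among these is F.

F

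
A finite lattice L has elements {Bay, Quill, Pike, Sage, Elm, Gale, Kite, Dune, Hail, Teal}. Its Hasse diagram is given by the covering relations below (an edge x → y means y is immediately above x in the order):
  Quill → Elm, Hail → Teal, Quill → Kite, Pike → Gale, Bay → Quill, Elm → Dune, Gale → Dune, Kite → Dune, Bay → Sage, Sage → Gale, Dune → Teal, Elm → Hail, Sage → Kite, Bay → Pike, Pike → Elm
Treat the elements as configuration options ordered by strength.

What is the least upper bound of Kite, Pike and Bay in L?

Common upper bounds of {Kite, Pike, Bay}: Dune, Teal.
The least among these is Dune.

Dune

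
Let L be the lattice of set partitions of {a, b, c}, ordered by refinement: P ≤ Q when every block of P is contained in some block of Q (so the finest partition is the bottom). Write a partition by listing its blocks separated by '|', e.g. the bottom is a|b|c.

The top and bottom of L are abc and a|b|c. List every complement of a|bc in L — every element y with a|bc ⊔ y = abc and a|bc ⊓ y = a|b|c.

Need y with a|bc ∨ y = abc and a|bc ∧ y = a|b|c.
Checking each element gives: ab|c, ac|b.

ab|c, ac|b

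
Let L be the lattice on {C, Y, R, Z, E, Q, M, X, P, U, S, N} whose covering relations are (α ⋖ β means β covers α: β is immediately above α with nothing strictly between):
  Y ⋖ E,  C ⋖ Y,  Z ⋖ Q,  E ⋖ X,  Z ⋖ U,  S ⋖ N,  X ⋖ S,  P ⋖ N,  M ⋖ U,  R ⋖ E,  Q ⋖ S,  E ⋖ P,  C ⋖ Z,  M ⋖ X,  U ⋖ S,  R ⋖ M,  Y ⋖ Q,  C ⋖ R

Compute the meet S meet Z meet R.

Common lower bounds of {S, Z, R}: C.
The greatest among these is C.

C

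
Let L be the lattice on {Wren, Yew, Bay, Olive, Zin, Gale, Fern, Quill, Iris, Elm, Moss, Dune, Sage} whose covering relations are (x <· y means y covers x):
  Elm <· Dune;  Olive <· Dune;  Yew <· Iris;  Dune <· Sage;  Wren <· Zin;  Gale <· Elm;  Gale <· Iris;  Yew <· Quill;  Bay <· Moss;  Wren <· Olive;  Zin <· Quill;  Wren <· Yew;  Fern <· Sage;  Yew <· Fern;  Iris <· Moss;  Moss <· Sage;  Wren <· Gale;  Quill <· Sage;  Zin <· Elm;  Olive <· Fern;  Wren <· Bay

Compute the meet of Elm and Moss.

Common lower bounds of {Elm, Moss}: Gale, Wren.
The greatest among these is Gale.

Gale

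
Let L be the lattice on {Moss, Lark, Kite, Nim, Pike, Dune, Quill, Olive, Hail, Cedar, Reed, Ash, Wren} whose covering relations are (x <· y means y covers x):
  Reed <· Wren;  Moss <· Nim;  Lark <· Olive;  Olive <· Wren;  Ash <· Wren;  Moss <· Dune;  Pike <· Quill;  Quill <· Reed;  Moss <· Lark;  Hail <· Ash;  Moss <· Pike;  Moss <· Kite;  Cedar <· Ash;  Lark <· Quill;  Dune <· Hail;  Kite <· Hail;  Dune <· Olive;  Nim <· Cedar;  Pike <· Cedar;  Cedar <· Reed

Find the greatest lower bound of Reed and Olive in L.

Common lower bounds of {Reed, Olive}: Lark, Moss.
The greatest among these is Lark.

Lark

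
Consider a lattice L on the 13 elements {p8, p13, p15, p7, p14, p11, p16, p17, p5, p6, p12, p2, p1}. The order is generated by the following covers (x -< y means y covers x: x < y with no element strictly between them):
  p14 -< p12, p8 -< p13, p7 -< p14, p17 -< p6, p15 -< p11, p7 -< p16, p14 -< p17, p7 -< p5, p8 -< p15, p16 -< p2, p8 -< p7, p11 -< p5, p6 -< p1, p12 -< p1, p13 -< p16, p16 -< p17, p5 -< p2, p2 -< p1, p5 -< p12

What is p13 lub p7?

p16

Common upper bounds of {p13, p7}: p1, p16, p17, p2, p6.
The least among these is p16.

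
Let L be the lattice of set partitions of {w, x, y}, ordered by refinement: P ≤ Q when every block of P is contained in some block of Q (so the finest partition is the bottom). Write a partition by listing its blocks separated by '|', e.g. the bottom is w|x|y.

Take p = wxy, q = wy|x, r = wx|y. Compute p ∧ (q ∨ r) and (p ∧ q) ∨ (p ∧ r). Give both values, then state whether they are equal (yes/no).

q ∨ r = wxy, so p ∧ (q ∨ r) = wxy ∧ wxy = wxy.
p ∧ q = wy|x and p ∧ r = wx|y, so (p ∧ q) ∨ (p ∧ r) = wy|x ∨ wx|y = wxy.
Equal: yes.

wxy; wxy; yes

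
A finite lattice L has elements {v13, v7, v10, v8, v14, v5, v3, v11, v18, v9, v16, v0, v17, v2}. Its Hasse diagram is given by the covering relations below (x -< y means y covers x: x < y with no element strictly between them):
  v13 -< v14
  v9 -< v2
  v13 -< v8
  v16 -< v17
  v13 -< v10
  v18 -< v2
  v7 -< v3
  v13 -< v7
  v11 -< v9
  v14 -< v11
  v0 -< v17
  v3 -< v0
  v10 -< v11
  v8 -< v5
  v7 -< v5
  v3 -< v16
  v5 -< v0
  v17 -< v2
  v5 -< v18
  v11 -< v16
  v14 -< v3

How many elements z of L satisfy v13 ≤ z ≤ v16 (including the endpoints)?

7

The interval [v13, v16] = {v10, v11, v13, v14, v16, v3, v7}, which has 7 elements.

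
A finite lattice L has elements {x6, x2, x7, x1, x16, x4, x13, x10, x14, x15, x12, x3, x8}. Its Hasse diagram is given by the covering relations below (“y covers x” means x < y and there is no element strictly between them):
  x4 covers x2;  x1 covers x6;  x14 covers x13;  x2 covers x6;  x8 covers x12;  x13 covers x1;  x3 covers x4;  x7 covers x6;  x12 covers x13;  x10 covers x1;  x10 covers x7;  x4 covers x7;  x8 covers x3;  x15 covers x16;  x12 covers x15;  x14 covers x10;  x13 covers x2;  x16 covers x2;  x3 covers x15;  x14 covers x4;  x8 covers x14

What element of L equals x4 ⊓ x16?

x4 ∧ x16 = x2

x2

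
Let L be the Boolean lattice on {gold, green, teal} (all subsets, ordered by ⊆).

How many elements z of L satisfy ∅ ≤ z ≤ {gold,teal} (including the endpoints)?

4

The interval [∅, {gold,teal}] = {{gold,teal}, {gold}, {teal}, ∅}, which has 4 elements.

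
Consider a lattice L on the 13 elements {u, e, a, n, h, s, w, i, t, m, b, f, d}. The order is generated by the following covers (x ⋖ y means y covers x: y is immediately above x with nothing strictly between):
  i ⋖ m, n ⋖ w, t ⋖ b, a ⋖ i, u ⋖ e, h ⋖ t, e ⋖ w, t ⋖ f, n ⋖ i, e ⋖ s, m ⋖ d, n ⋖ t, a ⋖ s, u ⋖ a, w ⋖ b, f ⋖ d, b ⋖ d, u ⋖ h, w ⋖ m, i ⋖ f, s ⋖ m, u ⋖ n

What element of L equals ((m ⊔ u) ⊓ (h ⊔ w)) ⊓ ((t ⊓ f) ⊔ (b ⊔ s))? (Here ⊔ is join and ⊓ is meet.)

m ∨ u = m
h ∨ w = b
m ∧ b = w
t ∧ f = t
b ∨ s = d
t ∨ d = d
w ∧ d = w

w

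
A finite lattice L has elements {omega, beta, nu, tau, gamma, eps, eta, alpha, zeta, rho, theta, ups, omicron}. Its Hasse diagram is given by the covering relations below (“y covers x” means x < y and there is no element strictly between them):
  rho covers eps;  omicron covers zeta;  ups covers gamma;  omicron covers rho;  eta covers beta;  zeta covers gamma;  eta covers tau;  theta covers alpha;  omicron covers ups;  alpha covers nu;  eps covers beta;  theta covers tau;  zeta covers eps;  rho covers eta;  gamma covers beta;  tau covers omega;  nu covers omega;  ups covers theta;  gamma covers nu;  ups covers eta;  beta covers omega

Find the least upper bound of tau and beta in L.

eta

Common upper bounds of {tau, beta}: eta, omicron, rho, ups.
The least among these is eta.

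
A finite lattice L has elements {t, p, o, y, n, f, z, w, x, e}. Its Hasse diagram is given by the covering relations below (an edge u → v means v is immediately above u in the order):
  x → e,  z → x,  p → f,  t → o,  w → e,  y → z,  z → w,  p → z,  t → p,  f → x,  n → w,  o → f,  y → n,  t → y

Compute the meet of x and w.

z

Common lower bounds of {x, w}: p, t, y, z.
The greatest among these is z.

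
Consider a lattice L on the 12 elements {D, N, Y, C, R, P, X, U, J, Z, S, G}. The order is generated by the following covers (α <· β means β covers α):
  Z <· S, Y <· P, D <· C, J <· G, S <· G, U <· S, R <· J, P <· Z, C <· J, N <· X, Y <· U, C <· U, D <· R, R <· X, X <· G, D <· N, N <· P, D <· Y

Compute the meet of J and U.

Common lower bounds of {J, U}: C, D.
The greatest among these is C.

C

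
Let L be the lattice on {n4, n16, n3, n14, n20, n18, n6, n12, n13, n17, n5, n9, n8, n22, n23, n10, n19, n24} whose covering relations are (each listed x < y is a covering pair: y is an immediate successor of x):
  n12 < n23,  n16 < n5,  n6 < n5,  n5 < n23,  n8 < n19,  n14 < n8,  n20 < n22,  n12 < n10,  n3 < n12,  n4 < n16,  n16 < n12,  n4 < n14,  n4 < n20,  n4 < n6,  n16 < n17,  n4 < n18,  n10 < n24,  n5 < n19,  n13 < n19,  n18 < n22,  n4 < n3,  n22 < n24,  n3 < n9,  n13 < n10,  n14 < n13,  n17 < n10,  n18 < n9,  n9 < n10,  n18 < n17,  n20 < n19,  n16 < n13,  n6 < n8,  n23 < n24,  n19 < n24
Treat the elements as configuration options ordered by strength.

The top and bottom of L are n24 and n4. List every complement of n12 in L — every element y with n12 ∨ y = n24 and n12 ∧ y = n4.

n20, n22, n8

Need y with n12 ∨ y = n24 and n12 ∧ y = n4.
Checking each element gives: n20, n22, n8.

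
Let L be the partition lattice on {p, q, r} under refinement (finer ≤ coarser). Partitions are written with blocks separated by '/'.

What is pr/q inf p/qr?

The meet (common refinement) of pr/q and p/qr intersects blocks pairwise, giving p/q/r.

p/q/r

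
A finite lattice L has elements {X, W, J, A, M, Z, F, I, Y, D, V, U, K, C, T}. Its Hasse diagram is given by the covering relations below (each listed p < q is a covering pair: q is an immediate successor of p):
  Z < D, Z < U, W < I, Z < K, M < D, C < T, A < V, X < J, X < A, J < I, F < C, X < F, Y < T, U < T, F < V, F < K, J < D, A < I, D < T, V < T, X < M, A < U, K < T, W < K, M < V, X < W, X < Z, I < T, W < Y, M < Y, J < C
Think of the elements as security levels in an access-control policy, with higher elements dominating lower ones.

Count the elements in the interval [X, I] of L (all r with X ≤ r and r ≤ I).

The interval [X, I] = {A, I, J, W, X}, which has 5 elements.

5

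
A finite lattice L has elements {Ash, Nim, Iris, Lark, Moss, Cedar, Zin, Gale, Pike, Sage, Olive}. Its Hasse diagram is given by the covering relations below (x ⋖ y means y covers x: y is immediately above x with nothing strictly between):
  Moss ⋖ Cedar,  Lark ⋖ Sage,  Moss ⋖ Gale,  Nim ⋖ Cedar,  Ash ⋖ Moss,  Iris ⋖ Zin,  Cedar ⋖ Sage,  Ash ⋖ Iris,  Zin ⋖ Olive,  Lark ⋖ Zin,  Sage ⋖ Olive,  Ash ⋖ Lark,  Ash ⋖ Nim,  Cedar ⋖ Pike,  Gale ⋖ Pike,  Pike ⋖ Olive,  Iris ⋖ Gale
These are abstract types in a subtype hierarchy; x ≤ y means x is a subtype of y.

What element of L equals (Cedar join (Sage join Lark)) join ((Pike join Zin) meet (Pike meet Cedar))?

Sage ∨ Lark = Sage
Cedar ∨ Sage = Sage
Pike ∨ Zin = Olive
Pike ∧ Cedar = Cedar
Olive ∧ Cedar = Cedar
Sage ∨ Cedar = Sage

Sage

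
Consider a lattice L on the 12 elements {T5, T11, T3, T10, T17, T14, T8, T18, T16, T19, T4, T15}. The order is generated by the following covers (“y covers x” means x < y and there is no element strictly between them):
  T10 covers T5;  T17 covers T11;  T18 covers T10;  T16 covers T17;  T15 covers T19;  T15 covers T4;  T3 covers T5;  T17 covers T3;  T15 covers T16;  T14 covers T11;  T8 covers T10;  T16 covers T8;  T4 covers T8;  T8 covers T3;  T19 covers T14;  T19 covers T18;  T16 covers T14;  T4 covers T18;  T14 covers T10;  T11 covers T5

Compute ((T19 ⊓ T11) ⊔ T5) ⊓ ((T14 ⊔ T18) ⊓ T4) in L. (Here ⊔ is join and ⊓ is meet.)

T5

T19 ∧ T11 = T11
T11 ∨ T5 = T11
T14 ∨ T18 = T19
T19 ∧ T4 = T18
T11 ∧ T18 = T5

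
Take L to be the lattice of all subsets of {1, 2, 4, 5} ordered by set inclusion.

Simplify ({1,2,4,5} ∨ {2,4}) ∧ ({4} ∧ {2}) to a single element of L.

∅

{1,2,4,5} ∨ {2,4} = {1,2,4,5}
{4} ∧ {2} = ∅
{1,2,4,5} ∧ ∅ = ∅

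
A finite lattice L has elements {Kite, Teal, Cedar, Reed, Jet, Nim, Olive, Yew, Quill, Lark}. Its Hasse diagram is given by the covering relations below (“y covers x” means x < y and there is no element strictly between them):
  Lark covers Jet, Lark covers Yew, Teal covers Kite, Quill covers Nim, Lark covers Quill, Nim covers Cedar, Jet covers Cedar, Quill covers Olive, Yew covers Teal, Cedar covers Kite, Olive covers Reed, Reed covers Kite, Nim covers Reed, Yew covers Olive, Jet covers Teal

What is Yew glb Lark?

Common lower bounds of {Yew, Lark}: Kite, Olive, Reed, Teal, Yew.
The greatest among these is Yew.

Yew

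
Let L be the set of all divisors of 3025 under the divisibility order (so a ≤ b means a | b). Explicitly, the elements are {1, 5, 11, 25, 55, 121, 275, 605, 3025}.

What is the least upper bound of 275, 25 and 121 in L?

In the divisibility order, the join is the least common multiple: lcm(275, 25, 121) = 3025.

3025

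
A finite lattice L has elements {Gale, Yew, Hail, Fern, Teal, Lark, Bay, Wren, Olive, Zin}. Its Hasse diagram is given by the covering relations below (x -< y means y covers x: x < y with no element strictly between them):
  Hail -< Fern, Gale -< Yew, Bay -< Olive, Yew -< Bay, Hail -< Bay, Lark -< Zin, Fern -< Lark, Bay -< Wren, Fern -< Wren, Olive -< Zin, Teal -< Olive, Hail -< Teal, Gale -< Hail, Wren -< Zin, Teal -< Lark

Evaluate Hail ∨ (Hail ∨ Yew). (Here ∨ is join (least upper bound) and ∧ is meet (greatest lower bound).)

Hail ∨ Yew = Bay
Hail ∨ Bay = Bay

Bay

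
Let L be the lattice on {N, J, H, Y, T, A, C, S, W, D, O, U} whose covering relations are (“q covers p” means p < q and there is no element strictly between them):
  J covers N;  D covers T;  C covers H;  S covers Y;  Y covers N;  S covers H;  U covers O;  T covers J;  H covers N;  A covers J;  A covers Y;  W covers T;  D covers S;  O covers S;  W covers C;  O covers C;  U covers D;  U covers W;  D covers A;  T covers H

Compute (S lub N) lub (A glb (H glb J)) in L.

S

S ∨ N = S
H ∧ J = N
A ∧ N = N
S ∨ N = S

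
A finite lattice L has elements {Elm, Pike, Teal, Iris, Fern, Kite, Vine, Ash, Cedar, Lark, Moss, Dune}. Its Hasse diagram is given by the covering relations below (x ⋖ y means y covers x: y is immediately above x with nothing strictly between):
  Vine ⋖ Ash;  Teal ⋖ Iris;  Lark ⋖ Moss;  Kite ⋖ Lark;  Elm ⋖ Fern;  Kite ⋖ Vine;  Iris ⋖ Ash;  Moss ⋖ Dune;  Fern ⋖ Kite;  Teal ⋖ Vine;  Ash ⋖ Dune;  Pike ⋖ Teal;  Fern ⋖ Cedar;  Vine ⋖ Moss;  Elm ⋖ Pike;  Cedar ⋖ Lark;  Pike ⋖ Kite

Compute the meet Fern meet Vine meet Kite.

Fern

Common lower bounds of {Fern, Vine, Kite}: Elm, Fern.
The greatest among these is Fern.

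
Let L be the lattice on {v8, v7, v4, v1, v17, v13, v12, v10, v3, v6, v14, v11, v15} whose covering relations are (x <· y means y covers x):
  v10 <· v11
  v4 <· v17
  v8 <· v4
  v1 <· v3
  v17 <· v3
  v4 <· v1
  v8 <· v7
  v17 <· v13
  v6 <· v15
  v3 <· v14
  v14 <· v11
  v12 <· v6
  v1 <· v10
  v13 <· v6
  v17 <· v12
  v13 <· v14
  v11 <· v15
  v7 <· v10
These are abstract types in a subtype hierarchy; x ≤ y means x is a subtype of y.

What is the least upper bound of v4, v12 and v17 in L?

Common upper bounds of {v4, v12, v17}: v12, v15, v6.
The least among these is v12.

v12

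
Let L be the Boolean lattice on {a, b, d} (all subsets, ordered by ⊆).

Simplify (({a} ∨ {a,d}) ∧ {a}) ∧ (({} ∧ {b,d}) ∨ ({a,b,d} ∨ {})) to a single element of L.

{a}

{a} ∨ {a,d} = {a,d}
{a,d} ∧ {a} = {a}
{} ∧ {b,d} = {}
{a,b,d} ∨ {} = {a,b,d}
{} ∨ {a,b,d} = {a,b,d}
{a} ∧ {a,b,d} = {a}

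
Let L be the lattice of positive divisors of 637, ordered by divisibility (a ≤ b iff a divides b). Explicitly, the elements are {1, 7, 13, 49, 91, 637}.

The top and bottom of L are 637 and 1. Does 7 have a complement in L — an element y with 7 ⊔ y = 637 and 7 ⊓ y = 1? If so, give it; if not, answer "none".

For every candidate y, either 7 ∨ y ≠ 637 or 7 ∧ y ≠ 1; no complement exists.

none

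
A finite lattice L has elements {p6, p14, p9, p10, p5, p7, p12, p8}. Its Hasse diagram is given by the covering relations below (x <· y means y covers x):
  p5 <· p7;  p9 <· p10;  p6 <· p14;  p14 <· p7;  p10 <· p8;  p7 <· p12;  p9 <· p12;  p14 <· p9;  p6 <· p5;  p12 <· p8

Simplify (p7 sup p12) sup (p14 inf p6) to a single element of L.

p12

p7 ∨ p12 = p12
p14 ∧ p6 = p6
p12 ∨ p6 = p12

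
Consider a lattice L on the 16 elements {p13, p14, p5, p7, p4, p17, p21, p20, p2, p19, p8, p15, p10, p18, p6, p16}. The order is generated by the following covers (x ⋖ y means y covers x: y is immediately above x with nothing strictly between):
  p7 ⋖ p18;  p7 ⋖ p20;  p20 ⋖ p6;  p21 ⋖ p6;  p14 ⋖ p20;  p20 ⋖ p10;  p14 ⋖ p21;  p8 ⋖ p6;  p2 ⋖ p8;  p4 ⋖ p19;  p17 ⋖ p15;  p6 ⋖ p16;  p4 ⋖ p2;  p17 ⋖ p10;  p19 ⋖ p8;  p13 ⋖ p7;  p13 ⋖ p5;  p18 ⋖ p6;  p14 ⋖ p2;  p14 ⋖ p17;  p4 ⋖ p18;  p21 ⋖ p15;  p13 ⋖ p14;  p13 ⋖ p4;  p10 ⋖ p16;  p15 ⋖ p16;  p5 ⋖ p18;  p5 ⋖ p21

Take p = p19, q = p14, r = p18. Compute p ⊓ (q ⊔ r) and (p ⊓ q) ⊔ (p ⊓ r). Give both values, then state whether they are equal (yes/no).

p19; p4; no

q ⊔ r = p6, so p ⊓ (q ⊔ r) = p19 ⊓ p6 = p19.
p ⊓ q = p13 and p ⊓ r = p4, so (p ⊓ q) ⊔ (p ⊓ r) = p13 ⊔ p4 = p4.
Equal: no.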